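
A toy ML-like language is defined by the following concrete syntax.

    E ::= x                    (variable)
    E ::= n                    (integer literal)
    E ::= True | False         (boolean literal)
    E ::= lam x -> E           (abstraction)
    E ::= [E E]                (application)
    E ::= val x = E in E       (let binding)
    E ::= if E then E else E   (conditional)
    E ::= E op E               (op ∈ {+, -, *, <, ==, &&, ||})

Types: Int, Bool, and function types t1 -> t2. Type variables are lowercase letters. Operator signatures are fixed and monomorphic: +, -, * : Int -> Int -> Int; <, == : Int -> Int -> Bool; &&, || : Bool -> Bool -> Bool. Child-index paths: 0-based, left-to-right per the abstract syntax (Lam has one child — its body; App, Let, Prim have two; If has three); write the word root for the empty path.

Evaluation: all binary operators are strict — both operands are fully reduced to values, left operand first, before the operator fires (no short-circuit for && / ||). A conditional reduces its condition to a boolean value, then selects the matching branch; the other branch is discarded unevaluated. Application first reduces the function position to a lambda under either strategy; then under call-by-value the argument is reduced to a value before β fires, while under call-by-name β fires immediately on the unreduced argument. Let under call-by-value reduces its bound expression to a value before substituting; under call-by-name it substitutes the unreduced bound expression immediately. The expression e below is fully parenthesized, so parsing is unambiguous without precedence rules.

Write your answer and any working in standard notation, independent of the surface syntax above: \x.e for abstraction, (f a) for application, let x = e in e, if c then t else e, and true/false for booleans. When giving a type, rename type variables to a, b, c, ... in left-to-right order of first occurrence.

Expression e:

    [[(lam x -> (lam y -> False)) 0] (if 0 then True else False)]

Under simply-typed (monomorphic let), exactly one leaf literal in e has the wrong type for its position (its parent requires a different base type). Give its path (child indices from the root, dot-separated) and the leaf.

Answer: 1.0 : 0

Trace:
\y._ : b -> Bool
\x._ : a -> b -> Bool
  unify a -> b -> Bool ~ Int -> c
  unify a ~ Int
  unify b -> Bool ~ c
_ _ : b -> Bool
  unify Int ~ Bool
  FAIL: mismatch Int ~ Bool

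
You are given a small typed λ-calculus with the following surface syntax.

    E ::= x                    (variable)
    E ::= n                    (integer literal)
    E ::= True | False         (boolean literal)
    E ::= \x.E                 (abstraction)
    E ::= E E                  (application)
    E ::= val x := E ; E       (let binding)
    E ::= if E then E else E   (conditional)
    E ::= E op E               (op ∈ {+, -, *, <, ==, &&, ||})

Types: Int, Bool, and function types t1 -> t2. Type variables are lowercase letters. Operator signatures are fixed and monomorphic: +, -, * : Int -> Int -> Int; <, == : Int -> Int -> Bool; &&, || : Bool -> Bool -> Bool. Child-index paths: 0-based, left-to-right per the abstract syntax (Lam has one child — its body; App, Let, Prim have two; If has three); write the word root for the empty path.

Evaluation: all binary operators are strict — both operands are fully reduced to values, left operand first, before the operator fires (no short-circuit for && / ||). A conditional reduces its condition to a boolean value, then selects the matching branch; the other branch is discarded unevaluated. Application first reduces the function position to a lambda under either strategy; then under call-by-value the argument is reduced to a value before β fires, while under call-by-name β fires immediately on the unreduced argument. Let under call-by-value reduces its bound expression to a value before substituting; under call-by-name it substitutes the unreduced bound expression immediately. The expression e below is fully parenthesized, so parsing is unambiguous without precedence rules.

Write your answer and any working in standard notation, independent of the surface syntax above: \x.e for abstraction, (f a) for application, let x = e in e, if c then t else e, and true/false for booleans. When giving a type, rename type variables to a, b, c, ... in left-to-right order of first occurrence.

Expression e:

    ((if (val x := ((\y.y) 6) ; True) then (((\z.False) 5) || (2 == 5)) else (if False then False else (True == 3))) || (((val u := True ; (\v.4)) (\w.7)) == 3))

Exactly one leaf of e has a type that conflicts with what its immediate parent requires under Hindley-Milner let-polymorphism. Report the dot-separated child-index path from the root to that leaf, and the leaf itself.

Answer: 0.2.2.0 : true

Trace:
y : a
\y._ : a -> a
  unify a -> a ~ Int -> b
  unify a ~ Int
  unify Int ~ b
_ _ : Int
let x : Int
  unify Bool ~ Bool
\z._ : c -> Bool
  unify c -> Bool ~ Int -> d
  unify c ~ Int
  unify Bool ~ d
_ _ : Bool
  unify Bool ~ Bool
  unify Int ~ Int
  unify Int ~ Int
  unify Bool ~ Bool
  unify Bool ~ Bool
  unify Bool ~ Int
  FAIL: mismatch Bool ~ Int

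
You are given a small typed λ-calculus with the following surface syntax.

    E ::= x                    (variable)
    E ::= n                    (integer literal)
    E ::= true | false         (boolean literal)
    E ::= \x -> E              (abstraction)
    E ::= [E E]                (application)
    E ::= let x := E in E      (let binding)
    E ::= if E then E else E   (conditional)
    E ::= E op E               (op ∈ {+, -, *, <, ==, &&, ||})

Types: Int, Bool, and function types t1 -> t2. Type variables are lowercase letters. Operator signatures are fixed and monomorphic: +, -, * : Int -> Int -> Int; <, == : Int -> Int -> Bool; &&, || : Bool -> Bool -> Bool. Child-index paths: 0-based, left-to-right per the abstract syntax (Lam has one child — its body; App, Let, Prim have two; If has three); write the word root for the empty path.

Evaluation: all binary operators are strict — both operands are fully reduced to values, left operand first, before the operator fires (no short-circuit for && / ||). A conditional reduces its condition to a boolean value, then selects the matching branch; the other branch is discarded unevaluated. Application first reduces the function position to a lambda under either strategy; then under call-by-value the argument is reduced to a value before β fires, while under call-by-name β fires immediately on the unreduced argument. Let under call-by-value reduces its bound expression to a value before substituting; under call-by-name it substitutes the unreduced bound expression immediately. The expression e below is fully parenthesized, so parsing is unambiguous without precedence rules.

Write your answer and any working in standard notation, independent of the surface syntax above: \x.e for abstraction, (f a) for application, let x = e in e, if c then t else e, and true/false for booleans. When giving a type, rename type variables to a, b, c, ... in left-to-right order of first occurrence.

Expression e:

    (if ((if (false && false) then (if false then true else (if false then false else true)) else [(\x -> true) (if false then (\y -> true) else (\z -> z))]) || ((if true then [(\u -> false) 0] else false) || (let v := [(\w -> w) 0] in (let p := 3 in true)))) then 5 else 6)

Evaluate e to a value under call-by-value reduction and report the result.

Answer: 5

Working:
step 0: (if ((if (false && false) then (if false then true else (if false then false else true)) else ((\x.true) (if false then (\y.true) else (\z.z)))) || ((if true then ((\u.false) 0) else false) || (let v = ((\w.w) 0) in (let p = 3 in true)))) then 5 else 6)
step 1: [delta@0.0.0] (if ((if false then (if false then true else (if false then false else true)) else ((\x.true) (if false then (\y.true) else (\z.z)))) || ((if true then ((\u.false) 0) else false) || (let v = ((\w.w) 0) in (let p = 3 in true)))) then 5 else 6)
step 2: [if@0.0] (if (((\x.true) (if false then (\y.true) else (\z.z))) || ((if true then ((\u.false) 0) else false) || (let v = ((\w.w) 0) in (let p = 3 in true)))) then 5 else 6)
step 3: [if@0.0.1] (if (((\x.true) (\z.z)) || ((if true then ((\u.false) 0) else false) || (let v = ((\w.w) 0) in (let p = 3 in true)))) then 5 else 6)
step 4: [beta@0.0] (if (true || ((if true then ((\u.false) 0) else false) || (let v = ((\w.w) 0) in (let p = 3 in true)))) then 5 else 6)
step 5: [if@0.1.0] (if (true || (((\u.false) 0) || (let v = ((\w.w) 0) in (let p = 3 in true)))) then 5 else 6)
step 6: [beta@0.1.0] (if (true || (false || (let v = ((\w.w) 0) in (let p = 3 in true)))) then 5 else 6)
step 7: [beta@0.1.1.0] (if (true || (false || (let v = 0 in (let p = 3 in true)))) then 5 else 6)
step 8: [let@0.1.1] (if (true || (false || (let p = 3 in true))) then 5 else 6)
step 9: [let@0.1.1] (if (true || (false || true)) then 5 else 6)
step 10: [delta@0.1] (if (true || true) then 5 else 6)
step 11: [delta@0] (if true then 5 else 6)
step 12: [if@root] 5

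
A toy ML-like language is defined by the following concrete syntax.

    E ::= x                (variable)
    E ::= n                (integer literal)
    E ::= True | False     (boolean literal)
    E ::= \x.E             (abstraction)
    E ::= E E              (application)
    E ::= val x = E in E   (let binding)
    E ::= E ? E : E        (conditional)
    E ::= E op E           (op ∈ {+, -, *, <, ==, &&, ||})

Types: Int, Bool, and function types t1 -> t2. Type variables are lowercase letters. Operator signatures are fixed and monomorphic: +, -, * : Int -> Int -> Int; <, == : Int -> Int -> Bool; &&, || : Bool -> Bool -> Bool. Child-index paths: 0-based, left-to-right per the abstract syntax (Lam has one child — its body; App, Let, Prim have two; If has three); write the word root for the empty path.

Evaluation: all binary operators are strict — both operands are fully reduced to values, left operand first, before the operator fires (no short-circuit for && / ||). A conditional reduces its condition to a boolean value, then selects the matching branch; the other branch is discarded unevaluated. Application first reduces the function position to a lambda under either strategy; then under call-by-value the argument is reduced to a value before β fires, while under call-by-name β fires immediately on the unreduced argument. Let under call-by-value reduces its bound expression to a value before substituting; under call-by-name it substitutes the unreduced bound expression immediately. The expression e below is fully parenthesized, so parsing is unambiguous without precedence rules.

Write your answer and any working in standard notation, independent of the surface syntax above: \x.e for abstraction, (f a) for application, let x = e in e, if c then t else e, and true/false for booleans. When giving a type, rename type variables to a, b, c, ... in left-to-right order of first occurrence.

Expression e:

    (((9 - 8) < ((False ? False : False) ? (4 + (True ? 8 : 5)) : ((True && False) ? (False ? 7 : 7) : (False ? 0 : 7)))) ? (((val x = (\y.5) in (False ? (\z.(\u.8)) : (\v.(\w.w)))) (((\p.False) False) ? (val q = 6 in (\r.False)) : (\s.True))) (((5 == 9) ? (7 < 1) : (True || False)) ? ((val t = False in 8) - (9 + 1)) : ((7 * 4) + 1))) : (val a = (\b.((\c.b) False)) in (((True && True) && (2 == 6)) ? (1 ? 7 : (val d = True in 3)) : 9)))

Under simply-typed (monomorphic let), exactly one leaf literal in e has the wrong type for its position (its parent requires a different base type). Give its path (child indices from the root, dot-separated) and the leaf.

Answer: 2.1.1.0 : 1

Derivation:
  unify Int ~ Int
  unify Int ~ Int
  unify Int ~ Int
  unify Bool ~ Bool
  unify Bool ~ Bool
  unify Bool ~ Bool
  unify Int ~ Int
  unify Bool ~ Bool
  unify Int ~ Int
  unify Int ~ Int
  unify Bool ~ Bool
  unify Bool ~ Bool
  unify Bool ~ Bool
  unify Bool ~ Bool
  unify Int ~ Int
  unify Bool ~ Bool
  unify Int ~ Int
  unify Int ~ Int
  unify Int ~ Int
  unify Int ~ Int
  unify Bool ~ Bool
\y._ : a -> Int
let x : a -> Int
  unify Bool ~ Bool
\u._ : c -> Int
\z._ : b -> c -> Int
w : e
\w._ : e -> e
\v._ : d -> e -> e
  unify b -> c -> Int ~ d -> e -> e
  unify b ~ d
  unify c -> Int ~ e -> e
  unify c ~ e
  unify Int ~ e
\p._ : f -> Bool
  unify f -> Bool ~ Bool -> g
  unify f ~ Bool
  unify Bool ~ g
_ _ : Bool
  unify Bool ~ Bool
let q : Int
\r._ : h -> Bool
\s._ : i -> Bool
  unify h -> Bool ~ i -> Bool
  unify h ~ i
  unify Bool ~ Bool
  unify d -> Int -> Int ~ (i -> Bool) -> j
  unify d ~ i -> Bool
  unify Int -> Int ~ j
_ _ : Int -> Int
  unify Int ~ Int
  unify Int ~ Int
  unify Bool ~ Bool
  unify Int ~ Int
  unify Int ~ Int
  unify Bool ~ Bool
  unify Bool ~ Bool
  unify Bool ~ Bool
  unify Bool ~ Bool
let t : Bool
  unify Int ~ Int
  unify Int ~ Int
  unify Int ~ Int
  unify Int ~ Int
  unify Int ~ Int
  unify Int ~ Int
  unify Int ~ Int
  unify Int ~ Int
  unify Int ~ Int
  unify Int -> Int ~ Int -> k
  unify Int ~ Int
  unify Int ~ k
_ _ : Int
b : l
\c._ : m -> l
  unify m -> l ~ Bool -> n
  unify m ~ Bool
  unify l ~ n
_ _ : n
\b._ : n -> n
let a : n -> n
  unify Bool ~ Bool
  unify Bool ~ Bool
  unify Bool ~ Bool
  unify Int ~ Int
  unify Int ~ Int
  unify Bool ~ Bool
  unify Bool ~ Bool
  unify Int ~ Bool
  FAIL: mismatch Int ~ Bool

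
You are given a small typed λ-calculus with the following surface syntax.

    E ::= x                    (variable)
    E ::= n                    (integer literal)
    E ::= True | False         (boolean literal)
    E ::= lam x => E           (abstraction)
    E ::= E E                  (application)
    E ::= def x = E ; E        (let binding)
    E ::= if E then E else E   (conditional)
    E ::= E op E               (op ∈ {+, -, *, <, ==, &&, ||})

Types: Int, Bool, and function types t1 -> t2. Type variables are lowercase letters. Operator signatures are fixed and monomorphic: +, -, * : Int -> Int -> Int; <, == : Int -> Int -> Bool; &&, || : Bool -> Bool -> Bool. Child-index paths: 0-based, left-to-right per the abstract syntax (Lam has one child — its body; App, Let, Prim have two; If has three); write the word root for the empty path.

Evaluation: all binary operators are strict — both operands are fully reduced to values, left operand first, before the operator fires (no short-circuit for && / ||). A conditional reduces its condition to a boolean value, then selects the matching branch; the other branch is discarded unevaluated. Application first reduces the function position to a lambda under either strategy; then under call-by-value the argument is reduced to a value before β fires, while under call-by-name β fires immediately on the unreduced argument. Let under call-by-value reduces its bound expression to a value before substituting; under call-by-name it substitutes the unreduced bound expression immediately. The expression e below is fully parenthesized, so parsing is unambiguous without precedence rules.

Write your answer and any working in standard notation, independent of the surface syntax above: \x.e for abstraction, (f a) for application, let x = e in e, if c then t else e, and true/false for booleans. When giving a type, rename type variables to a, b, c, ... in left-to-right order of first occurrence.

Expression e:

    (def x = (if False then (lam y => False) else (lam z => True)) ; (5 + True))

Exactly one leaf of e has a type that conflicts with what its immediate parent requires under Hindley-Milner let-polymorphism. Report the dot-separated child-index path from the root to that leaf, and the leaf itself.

Derivation:
  unify Bool ~ Bool
\y._ : a -> Bool
\z._ : b -> Bool
  unify a -> Bool ~ b -> Bool
  unify a ~ b
  unify Bool ~ Bool
let x : forall. b -> Bool
  unify Int ~ Int
  unify Bool ~ Int
  FAIL: mismatch Bool ~ Int

Answer: 1.1 : true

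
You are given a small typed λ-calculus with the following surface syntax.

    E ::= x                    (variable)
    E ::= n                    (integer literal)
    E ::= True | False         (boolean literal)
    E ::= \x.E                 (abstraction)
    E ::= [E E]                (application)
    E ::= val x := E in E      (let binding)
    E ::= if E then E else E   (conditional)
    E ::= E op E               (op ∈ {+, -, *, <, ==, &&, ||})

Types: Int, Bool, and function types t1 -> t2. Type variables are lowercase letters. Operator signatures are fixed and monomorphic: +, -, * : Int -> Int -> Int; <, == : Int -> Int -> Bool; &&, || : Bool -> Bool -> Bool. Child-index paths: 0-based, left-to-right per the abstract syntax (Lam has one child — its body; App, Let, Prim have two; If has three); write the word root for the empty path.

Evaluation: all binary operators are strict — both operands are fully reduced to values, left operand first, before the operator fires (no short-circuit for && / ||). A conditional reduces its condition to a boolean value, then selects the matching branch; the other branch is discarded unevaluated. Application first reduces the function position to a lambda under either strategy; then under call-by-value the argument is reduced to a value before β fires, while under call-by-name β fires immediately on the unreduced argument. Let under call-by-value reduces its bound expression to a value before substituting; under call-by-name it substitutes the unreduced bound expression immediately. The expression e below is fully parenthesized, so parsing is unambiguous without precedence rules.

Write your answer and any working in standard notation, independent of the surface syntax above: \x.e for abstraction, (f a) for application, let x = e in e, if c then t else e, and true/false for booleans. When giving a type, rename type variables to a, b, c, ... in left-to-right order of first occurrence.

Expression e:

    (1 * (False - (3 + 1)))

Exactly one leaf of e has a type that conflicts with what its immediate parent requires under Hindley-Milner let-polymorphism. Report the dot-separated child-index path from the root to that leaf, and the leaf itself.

Derivation:
  unify Int ~ Int
  unify Bool ~ Int
  FAIL: mismatch Bool ~ Int

Answer: 1.0 : false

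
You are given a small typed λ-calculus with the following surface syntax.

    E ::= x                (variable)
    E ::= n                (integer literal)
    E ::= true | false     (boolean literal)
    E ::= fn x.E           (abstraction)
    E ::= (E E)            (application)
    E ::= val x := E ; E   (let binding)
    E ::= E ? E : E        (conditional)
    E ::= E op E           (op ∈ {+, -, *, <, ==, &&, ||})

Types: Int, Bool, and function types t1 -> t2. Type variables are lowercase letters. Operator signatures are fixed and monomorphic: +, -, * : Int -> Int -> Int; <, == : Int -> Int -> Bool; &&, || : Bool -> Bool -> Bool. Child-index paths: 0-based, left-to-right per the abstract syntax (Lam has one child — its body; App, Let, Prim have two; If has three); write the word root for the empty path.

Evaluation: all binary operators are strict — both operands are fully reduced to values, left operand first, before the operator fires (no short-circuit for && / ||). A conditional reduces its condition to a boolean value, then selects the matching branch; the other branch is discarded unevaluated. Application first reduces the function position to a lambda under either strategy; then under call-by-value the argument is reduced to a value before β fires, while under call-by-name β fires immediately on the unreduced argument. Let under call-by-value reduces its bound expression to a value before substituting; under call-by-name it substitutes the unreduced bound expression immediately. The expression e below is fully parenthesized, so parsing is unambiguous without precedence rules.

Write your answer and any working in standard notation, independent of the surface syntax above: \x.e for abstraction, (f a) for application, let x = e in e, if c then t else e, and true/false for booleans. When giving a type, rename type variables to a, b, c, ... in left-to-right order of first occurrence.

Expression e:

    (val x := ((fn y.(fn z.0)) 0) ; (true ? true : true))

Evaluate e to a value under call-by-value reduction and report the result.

Answer: true

Trace:
step 0: (let x = ((\y.(\z.0)) 0) in (if true then true else true))
step 1: [beta@0] (let x = (\z.0) in (if true then true else true))
step 2: [let@root] (if true then true else true)
step 3: [if@root] true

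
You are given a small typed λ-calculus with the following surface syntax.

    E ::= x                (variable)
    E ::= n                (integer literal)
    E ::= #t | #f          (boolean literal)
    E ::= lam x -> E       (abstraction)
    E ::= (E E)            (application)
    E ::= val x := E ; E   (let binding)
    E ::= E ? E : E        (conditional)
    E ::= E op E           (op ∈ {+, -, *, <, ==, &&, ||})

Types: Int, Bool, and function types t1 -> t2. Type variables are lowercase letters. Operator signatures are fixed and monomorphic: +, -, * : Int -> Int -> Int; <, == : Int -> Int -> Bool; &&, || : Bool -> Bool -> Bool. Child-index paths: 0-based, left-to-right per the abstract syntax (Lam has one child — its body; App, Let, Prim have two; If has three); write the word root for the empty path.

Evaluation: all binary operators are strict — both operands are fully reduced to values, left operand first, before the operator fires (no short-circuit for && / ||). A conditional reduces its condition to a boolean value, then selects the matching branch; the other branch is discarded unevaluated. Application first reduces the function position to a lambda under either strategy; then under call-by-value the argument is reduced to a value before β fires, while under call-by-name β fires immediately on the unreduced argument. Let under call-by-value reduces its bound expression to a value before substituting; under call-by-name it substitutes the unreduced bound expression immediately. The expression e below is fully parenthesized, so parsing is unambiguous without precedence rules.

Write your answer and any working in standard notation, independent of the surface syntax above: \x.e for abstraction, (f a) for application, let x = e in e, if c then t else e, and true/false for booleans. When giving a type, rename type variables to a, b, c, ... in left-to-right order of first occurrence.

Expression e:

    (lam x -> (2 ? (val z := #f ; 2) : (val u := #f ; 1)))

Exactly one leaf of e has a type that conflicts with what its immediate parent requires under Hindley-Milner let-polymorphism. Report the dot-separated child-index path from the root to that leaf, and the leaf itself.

Answer: 0.0 : 2

Derivation:
  unify Int ~ Bool
  FAIL: mismatch Int ~ Bool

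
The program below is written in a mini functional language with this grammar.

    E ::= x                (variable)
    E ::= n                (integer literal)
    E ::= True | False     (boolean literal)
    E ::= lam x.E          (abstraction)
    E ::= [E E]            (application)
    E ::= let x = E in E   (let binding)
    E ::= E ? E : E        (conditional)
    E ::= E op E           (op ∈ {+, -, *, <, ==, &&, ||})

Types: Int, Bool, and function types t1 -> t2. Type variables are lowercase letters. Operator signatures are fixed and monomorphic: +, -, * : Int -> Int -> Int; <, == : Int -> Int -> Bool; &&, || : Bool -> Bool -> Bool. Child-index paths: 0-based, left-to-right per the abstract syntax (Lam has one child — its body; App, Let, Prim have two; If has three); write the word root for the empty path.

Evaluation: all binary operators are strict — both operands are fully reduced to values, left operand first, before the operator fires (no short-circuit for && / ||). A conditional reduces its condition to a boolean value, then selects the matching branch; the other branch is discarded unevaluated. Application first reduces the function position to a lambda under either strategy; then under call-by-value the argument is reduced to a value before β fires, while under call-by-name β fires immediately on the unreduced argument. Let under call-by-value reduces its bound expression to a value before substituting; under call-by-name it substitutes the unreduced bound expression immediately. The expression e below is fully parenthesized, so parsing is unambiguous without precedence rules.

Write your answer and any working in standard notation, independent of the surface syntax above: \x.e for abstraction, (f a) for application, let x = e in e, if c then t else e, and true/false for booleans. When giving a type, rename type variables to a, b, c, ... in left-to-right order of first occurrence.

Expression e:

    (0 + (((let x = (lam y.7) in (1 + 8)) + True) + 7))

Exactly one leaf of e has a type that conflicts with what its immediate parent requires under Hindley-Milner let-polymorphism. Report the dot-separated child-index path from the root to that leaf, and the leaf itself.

Answer: 1.0.1 : true

Working:
  unify Int ~ Int
\y._ : a -> Int
let x : forall. a -> Int
  unify Int ~ Int
  unify Int ~ Int
  unify Int ~ Int
  unify Bool ~ Int
  FAIL: mismatch Bool ~ Int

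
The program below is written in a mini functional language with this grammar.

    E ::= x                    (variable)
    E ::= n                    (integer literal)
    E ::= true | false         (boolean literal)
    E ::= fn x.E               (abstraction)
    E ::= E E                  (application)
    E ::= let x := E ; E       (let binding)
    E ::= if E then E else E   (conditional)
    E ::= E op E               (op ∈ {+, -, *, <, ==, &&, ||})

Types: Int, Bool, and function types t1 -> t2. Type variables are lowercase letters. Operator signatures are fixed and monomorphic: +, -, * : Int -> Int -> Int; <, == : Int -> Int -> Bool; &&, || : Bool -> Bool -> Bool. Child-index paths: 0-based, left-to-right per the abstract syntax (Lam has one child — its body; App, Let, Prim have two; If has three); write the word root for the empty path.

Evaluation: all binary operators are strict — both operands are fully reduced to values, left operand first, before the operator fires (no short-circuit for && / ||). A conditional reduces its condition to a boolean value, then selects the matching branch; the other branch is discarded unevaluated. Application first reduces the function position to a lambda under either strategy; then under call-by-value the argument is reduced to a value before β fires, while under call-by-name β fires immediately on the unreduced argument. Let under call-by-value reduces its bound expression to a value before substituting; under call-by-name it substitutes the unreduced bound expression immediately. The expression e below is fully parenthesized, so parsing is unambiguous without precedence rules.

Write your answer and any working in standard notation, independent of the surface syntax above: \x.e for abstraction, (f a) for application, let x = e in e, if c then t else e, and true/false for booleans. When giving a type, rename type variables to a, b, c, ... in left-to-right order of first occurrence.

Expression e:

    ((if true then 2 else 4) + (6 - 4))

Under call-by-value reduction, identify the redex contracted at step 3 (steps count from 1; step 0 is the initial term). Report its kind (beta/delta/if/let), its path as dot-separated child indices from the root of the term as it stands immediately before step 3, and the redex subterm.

Trace:
step 0: ((if true then 2 else 4) + (6 - 4))
step 1: [if@0] (2 + (6 - 4))
step 2: [delta@1] (2 + 2)
step 3: [delta@root] 4

Answer: delta at root : (2 + 2)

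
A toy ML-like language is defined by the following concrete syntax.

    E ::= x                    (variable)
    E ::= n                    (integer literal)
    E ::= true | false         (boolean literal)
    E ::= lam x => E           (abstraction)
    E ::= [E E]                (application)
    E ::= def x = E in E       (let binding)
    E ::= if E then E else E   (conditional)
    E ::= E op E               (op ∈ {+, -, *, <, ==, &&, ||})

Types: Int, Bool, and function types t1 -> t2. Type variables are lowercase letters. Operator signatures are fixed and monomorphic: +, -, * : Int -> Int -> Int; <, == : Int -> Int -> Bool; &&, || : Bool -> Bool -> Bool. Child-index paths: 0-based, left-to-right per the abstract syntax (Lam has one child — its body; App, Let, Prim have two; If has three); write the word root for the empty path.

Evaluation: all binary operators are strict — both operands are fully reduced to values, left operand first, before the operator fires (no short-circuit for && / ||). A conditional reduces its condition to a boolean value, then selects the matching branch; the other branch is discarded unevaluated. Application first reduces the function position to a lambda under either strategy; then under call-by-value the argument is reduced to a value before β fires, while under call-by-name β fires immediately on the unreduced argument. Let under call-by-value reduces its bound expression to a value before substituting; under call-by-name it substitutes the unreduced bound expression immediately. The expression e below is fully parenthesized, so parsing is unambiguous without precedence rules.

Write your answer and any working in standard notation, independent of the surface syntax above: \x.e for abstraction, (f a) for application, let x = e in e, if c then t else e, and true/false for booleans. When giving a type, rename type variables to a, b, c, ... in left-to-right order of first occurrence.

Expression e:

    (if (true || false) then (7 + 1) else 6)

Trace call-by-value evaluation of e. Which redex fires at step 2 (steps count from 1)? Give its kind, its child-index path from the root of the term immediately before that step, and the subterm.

Answer: if at root : (if true then (7 + 1) else 6)

Trace:
step 0: (if (true || false) then (7 + 1) else 6)
step 1: [delta@0] (if true then (7 + 1) else 6)
step 2: [if@root] (7 + 1)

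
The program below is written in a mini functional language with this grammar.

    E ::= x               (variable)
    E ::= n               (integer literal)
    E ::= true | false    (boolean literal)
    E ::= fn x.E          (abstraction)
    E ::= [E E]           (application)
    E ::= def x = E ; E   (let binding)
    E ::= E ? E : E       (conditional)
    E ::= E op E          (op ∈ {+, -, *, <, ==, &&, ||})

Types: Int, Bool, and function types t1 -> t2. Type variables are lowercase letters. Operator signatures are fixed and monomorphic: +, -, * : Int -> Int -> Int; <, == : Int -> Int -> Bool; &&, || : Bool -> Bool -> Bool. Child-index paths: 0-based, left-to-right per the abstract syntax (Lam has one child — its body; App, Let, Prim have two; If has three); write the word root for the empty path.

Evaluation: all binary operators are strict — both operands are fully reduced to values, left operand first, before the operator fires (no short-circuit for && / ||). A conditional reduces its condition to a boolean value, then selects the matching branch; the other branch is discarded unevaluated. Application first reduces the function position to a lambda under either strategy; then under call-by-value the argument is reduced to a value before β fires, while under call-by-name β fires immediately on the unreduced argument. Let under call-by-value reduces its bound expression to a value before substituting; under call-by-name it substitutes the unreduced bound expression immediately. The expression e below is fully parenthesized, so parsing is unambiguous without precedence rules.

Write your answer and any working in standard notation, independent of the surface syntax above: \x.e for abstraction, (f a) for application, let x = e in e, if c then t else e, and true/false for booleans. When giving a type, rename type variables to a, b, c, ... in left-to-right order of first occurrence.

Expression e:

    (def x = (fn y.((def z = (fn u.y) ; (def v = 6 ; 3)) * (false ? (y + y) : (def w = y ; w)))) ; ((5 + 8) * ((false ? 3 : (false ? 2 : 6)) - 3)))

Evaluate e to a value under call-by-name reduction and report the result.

Derivation:
step 0: (let x = (\y.((let z = (\u.y) in (let v = 6 in 3)) * (if false then (y + y) else (let w = y in w)))) in ((5 + 8) * ((if false then 3 else (if false then 2 else 6)) - 3)))
step 1: [let@root] ((5 + 8) * ((if false then 3 else (if false then 2 else 6)) - 3))
step 2: [delta@0] (13 * ((if false then 3 else (if false then 2 else 6)) - 3))
step 3: [if@1.0] (13 * ((if false then 2 else 6) - 3))
step 4: [if@1.0] (13 * (6 - 3))
step 5: [delta@1] (13 * 3)
step 6: [delta@root] 39

Answer: 39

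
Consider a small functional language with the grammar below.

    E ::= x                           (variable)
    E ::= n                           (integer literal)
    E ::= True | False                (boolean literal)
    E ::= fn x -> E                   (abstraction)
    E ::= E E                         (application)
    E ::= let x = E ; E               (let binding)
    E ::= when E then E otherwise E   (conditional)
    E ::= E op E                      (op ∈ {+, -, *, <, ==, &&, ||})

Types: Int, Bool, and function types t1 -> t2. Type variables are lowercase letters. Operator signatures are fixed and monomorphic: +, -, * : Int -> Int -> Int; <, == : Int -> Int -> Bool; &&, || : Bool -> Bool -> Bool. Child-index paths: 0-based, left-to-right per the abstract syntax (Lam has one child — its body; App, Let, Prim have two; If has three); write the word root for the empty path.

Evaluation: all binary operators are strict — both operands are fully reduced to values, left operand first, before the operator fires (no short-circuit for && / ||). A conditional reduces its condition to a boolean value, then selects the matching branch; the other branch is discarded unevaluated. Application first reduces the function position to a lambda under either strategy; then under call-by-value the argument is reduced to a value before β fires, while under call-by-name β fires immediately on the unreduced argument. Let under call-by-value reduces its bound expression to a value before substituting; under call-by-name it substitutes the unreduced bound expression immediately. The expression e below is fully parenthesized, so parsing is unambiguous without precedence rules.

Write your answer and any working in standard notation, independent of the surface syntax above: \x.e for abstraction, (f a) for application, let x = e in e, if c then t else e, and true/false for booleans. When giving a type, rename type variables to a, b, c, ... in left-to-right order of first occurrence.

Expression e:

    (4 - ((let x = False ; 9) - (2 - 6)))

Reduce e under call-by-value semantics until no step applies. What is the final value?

Answer: -9

Trace:
step 0: (4 - ((let x = false in 9) - (2 - 6)))
step 1: [let@1.0] (4 - (9 - (2 - 6)))
step 2: [delta@1.1] (4 - (9 - -4))
step 3: [delta@1] (4 - 13)
step 4: [delta@root] -9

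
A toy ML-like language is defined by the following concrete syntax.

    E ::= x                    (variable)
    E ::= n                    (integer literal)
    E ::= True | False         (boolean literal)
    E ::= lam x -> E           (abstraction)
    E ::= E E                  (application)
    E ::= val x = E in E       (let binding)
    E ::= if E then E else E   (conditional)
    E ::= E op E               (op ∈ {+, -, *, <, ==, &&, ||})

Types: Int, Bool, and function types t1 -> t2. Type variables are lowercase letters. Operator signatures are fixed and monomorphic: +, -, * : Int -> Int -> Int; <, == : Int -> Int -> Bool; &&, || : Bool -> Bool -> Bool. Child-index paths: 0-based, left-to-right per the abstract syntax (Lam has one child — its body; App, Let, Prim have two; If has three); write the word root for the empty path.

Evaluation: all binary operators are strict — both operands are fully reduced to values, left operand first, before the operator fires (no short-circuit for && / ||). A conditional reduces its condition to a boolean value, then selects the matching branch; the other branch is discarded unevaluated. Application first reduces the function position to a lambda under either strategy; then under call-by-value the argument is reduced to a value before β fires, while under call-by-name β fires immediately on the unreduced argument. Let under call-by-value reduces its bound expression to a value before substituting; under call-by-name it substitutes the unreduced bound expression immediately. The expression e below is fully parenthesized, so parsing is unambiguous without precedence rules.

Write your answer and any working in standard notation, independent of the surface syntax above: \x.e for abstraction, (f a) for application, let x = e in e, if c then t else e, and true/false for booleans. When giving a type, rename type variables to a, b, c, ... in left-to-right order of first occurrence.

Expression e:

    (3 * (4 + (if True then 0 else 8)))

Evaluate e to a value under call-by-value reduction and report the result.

Answer: 12

Working:
step 0: (3 * (4 + (if true then 0 else 8)))
step 1: [if@1.1] (3 * (4 + 0))
step 2: [delta@1] (3 * 4)
step 3: [delta@root] 12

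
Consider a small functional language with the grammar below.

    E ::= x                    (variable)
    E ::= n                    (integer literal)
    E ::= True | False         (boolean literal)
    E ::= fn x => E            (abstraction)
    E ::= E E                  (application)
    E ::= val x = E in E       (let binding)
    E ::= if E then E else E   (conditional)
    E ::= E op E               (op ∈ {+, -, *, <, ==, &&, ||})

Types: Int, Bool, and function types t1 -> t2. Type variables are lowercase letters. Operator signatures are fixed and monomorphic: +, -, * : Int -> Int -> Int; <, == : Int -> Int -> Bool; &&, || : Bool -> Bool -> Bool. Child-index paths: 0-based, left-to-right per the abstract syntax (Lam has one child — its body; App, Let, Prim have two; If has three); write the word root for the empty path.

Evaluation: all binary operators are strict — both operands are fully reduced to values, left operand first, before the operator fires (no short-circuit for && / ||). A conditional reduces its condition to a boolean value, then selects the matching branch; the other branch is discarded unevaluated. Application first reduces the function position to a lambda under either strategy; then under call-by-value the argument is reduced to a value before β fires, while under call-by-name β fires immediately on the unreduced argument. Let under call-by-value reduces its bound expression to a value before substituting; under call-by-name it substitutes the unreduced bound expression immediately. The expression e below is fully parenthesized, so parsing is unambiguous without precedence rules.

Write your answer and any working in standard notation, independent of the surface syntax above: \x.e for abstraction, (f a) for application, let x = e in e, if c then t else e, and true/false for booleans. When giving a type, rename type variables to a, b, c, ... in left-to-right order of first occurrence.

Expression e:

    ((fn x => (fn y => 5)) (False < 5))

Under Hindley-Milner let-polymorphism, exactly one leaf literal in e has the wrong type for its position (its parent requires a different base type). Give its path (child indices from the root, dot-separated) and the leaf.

Answer: 1.0 : false

Derivation:
\y._ : b -> Int
\x._ : a -> b -> Int
  unify Bool ~ Int
  FAIL: mismatch Bool ~ Int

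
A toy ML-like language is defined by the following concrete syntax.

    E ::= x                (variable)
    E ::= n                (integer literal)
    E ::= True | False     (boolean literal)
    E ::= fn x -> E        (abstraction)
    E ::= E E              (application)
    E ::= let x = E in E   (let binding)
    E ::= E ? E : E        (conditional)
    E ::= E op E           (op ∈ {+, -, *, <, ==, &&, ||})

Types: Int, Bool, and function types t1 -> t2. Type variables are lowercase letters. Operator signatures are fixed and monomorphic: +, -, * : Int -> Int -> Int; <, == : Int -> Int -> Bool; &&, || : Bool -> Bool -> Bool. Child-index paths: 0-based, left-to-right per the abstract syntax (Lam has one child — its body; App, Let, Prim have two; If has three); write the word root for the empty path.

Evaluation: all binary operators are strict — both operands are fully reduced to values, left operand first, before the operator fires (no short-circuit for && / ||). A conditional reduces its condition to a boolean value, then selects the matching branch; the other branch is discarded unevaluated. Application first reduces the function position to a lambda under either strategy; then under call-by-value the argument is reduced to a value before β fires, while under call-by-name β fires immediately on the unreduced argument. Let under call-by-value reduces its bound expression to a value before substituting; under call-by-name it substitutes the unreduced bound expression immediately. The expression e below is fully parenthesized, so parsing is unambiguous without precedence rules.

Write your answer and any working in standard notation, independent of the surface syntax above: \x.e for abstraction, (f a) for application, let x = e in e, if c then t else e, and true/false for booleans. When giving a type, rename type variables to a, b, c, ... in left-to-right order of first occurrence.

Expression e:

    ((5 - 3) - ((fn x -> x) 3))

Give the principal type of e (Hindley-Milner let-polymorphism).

Answer: Int

Trace:
  unify Int ~ Int
  unify Int ~ Int
  unify Int ~ Int
x : a
\x._ : a -> a
  unify a -> a ~ Int -> b
  unify a ~ Int
  unify Int ~ b
_ _ : Int
  unify Int ~ Int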